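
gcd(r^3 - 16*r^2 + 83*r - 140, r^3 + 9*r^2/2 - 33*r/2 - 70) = r - 4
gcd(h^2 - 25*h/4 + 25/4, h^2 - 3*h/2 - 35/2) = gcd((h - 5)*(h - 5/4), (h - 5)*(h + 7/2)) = h - 5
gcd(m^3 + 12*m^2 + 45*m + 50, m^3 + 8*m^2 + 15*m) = m + 5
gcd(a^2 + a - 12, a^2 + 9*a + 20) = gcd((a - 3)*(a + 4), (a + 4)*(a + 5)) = a + 4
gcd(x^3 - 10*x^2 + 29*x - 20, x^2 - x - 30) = 1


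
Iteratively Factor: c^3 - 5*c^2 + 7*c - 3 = (c - 1)*(c^2 - 4*c + 3) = (c - 1)^2*(c - 3)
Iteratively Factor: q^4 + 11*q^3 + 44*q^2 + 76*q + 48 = (q + 2)*(q^3 + 9*q^2 + 26*q + 24) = (q + 2)^2*(q^2 + 7*q + 12) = (q + 2)^2*(q + 3)*(q + 4)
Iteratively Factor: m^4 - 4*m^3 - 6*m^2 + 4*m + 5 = (m + 1)*(m^3 - 5*m^2 - m + 5) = (m + 1)^2*(m^2 - 6*m + 5) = (m - 1)*(m + 1)^2*(m - 5)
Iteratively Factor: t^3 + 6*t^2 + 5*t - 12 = (t - 1)*(t^2 + 7*t + 12) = (t - 1)*(t + 3)*(t + 4)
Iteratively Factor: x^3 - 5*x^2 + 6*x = (x - 3)*(x^2 - 2*x) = x*(x - 3)*(x - 2)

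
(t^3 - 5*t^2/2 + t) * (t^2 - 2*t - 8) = t^5 - 9*t^4/2 - 2*t^3 + 18*t^2 - 8*t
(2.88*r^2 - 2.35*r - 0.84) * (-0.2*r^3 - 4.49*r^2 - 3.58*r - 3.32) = -0.576*r^5 - 12.4612*r^4 + 0.4091*r^3 + 2.623*r^2 + 10.8092*r + 2.7888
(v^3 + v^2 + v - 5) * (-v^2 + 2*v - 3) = -v^5 + v^4 - 2*v^3 + 4*v^2 - 13*v + 15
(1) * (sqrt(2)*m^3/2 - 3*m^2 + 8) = sqrt(2)*m^3/2 - 3*m^2 + 8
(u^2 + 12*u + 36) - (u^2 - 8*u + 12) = 20*u + 24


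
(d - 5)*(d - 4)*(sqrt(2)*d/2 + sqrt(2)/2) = sqrt(2)*d^3/2 - 4*sqrt(2)*d^2 + 11*sqrt(2)*d/2 + 10*sqrt(2)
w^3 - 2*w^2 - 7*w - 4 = (w - 4)*(w + 1)^2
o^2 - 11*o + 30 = (o - 6)*(o - 5)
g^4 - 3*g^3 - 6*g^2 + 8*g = g*(g - 4)*(g - 1)*(g + 2)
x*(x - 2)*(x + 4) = x^3 + 2*x^2 - 8*x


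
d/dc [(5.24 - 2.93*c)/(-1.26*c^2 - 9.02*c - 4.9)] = (-3.6918*c^2 + 13.2048*c + 61.6218)/(1.5876*c^4 + 22.7304*c^3 + 93.7084*c^2 + 88.396*c + 24.01)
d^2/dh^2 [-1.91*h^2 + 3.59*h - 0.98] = -3.82000000000000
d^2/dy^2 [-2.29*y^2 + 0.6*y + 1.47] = -4.58000000000000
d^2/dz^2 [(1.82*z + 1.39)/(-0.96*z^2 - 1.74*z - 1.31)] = (-(1.82*z + 1.39)*(1.92*z + 1.74)*(3.84*z + 3.48) + (10.4832*z + 9.0024)*(0.96*z^2 + 1.74*z + 1.31))/(0.96*z^2 + 1.74*z + 1.31)^3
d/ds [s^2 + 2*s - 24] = 2*s + 2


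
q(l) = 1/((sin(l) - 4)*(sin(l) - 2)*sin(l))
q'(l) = -cos(l)/((sin(l) - 4)*(sin(l) - 2)*sin(l)^2) - cos(l)/((sin(l) - 4)*(sin(l) - 2)^2*sin(l)) - cos(l)/((sin(l) - 4)^2*(sin(l) - 2)*sin(l))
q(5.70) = -0.16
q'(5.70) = -0.32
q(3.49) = -0.29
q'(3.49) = 0.97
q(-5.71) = 0.37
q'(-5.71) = -0.27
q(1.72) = 0.33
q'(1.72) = -0.02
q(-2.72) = -0.23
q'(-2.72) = 0.65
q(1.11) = 0.33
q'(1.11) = 0.02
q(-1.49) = -0.07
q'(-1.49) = -0.01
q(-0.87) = -0.10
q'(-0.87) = -0.12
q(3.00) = 0.99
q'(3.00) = 6.15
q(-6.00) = 0.56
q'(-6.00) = -1.46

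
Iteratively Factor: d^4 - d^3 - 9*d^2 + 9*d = (d - 1)*(d^3 - 9*d) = (d - 3)*(d - 1)*(d^2 + 3*d) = d*(d - 3)*(d - 1)*(d + 3)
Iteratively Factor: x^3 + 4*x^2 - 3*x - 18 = (x - 2)*(x^2 + 6*x + 9) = (x - 2)*(x + 3)*(x + 3)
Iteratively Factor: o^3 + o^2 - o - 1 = (o + 1)*(o^2 - 1) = (o + 1)^2*(o - 1)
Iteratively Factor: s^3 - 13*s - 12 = (s + 3)*(s^2 - 3*s - 4) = (s + 1)*(s + 3)*(s - 4)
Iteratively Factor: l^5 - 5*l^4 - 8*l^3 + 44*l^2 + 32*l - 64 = (l + 2)*(l^4 - 7*l^3 + 6*l^2 + 32*l - 32) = (l + 2)^2*(l^3 - 9*l^2 + 24*l - 16) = (l - 4)*(l + 2)^2*(l^2 - 5*l + 4) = (l - 4)^2*(l + 2)^2*(l - 1)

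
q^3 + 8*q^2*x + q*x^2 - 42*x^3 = (q - 2*x)*(q + 3*x)*(q + 7*x)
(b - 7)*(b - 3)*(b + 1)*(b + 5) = b^4 - 4*b^3 - 34*b^2 + 76*b + 105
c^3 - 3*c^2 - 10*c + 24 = (c - 4)*(c - 2)*(c + 3)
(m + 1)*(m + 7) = m^2 + 8*m + 7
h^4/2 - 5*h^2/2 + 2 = (h/2 + 1/2)*(h - 2)*(h - 1)*(h + 2)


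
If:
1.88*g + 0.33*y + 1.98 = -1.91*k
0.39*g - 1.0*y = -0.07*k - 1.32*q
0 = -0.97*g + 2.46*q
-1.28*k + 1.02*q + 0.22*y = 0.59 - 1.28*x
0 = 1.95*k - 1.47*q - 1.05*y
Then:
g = -0.53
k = -0.43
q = -0.21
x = 0.28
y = -0.51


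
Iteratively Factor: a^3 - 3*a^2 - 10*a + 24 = (a - 2)*(a^2 - a - 12) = (a - 2)*(a + 3)*(a - 4)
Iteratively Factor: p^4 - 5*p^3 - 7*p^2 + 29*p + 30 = (p - 3)*(p^3 - 2*p^2 - 13*p - 10) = (p - 3)*(p + 2)*(p^2 - 4*p - 5) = (p - 3)*(p + 1)*(p + 2)*(p - 5)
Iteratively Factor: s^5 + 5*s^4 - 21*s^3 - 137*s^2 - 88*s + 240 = (s + 4)*(s^4 + s^3 - 25*s^2 - 37*s + 60) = (s - 1)*(s + 4)*(s^3 + 2*s^2 - 23*s - 60) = (s - 1)*(s + 3)*(s + 4)*(s^2 - s - 20) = (s - 1)*(s + 3)*(s + 4)^2*(s - 5)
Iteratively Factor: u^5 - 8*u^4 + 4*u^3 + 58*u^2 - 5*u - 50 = (u - 5)*(u^4 - 3*u^3 - 11*u^2 + 3*u + 10) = (u - 5)*(u + 1)*(u^3 - 4*u^2 - 7*u + 10) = (u - 5)*(u - 1)*(u + 1)*(u^2 - 3*u - 10) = (u - 5)^2*(u - 1)*(u + 1)*(u + 2)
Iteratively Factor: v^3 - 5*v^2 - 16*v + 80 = (v + 4)*(v^2 - 9*v + 20) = (v - 4)*(v + 4)*(v - 5)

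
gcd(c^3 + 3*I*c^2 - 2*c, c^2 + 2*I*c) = c^2 + 2*I*c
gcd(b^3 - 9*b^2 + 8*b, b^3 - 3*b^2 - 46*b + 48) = b^2 - 9*b + 8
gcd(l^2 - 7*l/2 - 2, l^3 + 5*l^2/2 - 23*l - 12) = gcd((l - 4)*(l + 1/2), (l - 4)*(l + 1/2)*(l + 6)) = l^2 - 7*l/2 - 2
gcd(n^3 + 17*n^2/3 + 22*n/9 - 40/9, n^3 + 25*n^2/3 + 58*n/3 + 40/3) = n^2 + 19*n/3 + 20/3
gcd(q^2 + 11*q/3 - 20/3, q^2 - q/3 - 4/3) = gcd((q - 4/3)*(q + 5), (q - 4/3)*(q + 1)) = q - 4/3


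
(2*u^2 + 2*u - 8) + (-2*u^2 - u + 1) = u - 7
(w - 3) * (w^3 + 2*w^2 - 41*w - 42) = w^4 - w^3 - 47*w^2 + 81*w + 126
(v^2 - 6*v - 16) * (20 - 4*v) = -4*v^3 + 44*v^2 - 56*v - 320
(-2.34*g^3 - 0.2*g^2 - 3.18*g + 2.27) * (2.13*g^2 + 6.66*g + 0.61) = -4.9842*g^5 - 16.0104*g^4 - 9.5328*g^3 - 16.4657*g^2 + 13.1784*g + 1.3847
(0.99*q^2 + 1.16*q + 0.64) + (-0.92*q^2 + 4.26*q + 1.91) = 0.07*q^2 + 5.42*q + 2.55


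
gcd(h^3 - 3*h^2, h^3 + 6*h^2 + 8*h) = h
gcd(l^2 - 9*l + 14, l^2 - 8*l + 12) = l - 2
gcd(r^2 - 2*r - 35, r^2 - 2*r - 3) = 1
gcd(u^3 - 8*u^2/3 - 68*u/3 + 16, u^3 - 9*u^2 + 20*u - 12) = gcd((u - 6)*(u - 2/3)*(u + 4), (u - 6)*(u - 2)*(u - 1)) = u - 6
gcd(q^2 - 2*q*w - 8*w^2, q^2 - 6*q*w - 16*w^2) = q + 2*w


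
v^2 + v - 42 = (v - 6)*(v + 7)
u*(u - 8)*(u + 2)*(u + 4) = u^4 - 2*u^3 - 40*u^2 - 64*u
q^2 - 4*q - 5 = (q - 5)*(q + 1)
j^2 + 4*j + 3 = (j + 1)*(j + 3)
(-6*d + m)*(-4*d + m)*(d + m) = 24*d^3 + 14*d^2*m - 9*d*m^2 + m^3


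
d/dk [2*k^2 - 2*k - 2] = 4*k - 2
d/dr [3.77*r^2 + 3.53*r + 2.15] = 7.54*r + 3.53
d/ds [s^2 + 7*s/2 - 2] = 2*s + 7/2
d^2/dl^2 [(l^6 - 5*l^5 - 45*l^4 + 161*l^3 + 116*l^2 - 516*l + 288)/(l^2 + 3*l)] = 6*(2*l^8 + 10*l^7 - 25*l^6 - 225*l^5 - 405*l^4 + 195*l^3 + 288*l^2 + 864*l + 864)/(l^3*(l^3 + 9*l^2 + 27*l + 27))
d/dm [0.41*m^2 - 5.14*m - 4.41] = 0.82*m - 5.14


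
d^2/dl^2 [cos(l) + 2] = -cos(l)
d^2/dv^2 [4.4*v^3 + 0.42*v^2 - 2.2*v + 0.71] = 26.4*v + 0.84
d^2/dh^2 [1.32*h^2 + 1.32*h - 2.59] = 2.64000000000000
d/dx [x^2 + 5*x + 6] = 2*x + 5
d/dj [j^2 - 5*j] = 2*j - 5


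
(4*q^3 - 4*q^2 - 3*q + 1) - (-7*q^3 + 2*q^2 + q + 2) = 11*q^3 - 6*q^2 - 4*q - 1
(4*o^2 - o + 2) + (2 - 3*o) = 4*o^2 - 4*o + 4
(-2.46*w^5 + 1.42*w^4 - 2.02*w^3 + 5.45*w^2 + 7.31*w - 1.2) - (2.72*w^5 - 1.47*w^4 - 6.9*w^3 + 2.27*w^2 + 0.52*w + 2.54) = -5.18*w^5 + 2.89*w^4 + 4.88*w^3 + 3.18*w^2 + 6.79*w - 3.74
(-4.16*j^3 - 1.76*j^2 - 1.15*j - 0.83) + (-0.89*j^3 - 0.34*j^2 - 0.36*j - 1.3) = -5.05*j^3 - 2.1*j^2 - 1.51*j - 2.13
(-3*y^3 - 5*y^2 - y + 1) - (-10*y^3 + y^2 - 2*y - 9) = 7*y^3 - 6*y^2 + y + 10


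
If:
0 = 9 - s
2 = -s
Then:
No Solution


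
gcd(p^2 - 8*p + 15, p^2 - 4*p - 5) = p - 5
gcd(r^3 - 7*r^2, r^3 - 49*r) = r^2 - 7*r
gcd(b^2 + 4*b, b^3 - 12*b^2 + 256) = b + 4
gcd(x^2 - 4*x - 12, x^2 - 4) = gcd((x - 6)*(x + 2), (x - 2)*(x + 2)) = x + 2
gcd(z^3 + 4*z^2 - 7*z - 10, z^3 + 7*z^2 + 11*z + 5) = z^2 + 6*z + 5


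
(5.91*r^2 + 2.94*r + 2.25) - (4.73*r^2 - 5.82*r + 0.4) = 1.18*r^2 + 8.76*r + 1.85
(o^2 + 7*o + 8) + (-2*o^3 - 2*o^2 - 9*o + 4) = -2*o^3 - o^2 - 2*o + 12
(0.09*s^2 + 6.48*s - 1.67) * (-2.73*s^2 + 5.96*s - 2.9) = -0.2457*s^4 - 17.154*s^3 + 42.9189*s^2 - 28.7452*s + 4.843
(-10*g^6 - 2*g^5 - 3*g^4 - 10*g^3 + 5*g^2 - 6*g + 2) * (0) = 0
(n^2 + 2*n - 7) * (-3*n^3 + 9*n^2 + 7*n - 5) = -3*n^5 + 3*n^4 + 46*n^3 - 54*n^2 - 59*n + 35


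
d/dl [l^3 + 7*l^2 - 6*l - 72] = 3*l^2 + 14*l - 6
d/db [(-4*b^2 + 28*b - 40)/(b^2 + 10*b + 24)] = 4*(-17*b^2 - 28*b + 268)/(b^4 + 20*b^3 + 148*b^2 + 480*b + 576)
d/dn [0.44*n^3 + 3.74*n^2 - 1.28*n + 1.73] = 1.32*n^2 + 7.48*n - 1.28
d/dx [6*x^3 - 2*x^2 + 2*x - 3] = 18*x^2 - 4*x + 2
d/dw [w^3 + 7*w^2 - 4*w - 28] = 3*w^2 + 14*w - 4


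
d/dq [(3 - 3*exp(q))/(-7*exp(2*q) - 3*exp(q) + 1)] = 3*((1 - exp(q))*(14*exp(q) + 3) + 7*exp(2*q) + 3*exp(q) - 1)*exp(q)/(7*exp(2*q) + 3*exp(q) - 1)^2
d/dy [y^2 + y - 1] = 2*y + 1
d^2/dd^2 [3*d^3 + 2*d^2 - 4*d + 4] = 18*d + 4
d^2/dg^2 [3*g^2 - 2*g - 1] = 6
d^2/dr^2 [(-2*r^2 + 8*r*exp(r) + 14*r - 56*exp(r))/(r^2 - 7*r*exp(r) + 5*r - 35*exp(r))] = 2*((-(7*r*exp(r) + 49*exp(r) - 2)*(r^2 - 4*r*exp(r) - 7*r + 28*exp(r)) + 2*(4*r*exp(r) - 2*r - 24*exp(r) + 7)*(7*r*exp(r) - 2*r + 42*exp(r) - 5))*(r^2 - 7*r*exp(r) + 5*r - 35*exp(r)) + 2*(2*r*exp(r) - 10*exp(r) - 1)*(r^2 - 7*r*exp(r) + 5*r - 35*exp(r))^2 - 2*(r^2 - 4*r*exp(r) - 7*r + 28*exp(r))*(7*r*exp(r) - 2*r + 42*exp(r) - 5)^2)/(r^2 - 7*r*exp(r) + 5*r - 35*exp(r))^3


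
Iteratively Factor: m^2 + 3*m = (m + 3)*(m)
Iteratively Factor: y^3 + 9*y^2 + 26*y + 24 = (y + 2)*(y^2 + 7*y + 12) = (y + 2)*(y + 4)*(y + 3)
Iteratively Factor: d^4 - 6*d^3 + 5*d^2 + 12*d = (d - 3)*(d^3 - 3*d^2 - 4*d) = d*(d - 3)*(d^2 - 3*d - 4) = d*(d - 3)*(d + 1)*(d - 4)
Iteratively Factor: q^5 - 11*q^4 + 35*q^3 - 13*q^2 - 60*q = (q)*(q^4 - 11*q^3 + 35*q^2 - 13*q - 60) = q*(q + 1)*(q^3 - 12*q^2 + 47*q - 60) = q*(q - 3)*(q + 1)*(q^2 - 9*q + 20) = q*(q - 4)*(q - 3)*(q + 1)*(q - 5)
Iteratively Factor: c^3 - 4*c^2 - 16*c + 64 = (c - 4)*(c^2 - 16) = (c - 4)^2*(c + 4)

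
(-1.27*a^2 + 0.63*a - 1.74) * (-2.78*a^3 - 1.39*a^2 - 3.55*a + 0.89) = 3.5306*a^5 + 0.0139*a^4 + 8.47*a^3 - 0.9482*a^2 + 6.7377*a - 1.5486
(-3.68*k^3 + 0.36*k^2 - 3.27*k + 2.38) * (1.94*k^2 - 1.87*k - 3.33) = -7.1392*k^5 + 7.58*k^4 + 5.2374*k^3 + 9.5333*k^2 + 6.4385*k - 7.9254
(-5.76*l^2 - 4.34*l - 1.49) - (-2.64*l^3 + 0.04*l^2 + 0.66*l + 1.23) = 2.64*l^3 - 5.8*l^2 - 5.0*l - 2.72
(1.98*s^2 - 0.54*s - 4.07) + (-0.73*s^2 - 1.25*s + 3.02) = 1.25*s^2 - 1.79*s - 1.05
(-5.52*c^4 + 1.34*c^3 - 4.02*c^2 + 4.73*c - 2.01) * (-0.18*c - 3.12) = 0.9936*c^5 + 16.9812*c^4 - 3.4572*c^3 + 11.691*c^2 - 14.3958*c + 6.2712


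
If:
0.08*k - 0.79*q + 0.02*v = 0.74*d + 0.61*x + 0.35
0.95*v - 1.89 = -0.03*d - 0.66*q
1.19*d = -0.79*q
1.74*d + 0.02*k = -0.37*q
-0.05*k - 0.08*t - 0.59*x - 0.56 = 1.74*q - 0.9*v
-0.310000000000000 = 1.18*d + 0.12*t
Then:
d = -0.15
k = 9.01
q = 0.23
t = -1.08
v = 1.83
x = 0.56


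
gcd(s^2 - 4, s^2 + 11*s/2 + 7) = s + 2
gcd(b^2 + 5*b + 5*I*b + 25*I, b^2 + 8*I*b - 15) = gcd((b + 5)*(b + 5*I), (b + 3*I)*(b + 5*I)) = b + 5*I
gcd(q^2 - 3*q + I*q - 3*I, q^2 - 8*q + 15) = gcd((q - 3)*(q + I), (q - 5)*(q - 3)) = q - 3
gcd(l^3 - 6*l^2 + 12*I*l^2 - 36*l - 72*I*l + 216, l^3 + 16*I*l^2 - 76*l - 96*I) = l + 6*I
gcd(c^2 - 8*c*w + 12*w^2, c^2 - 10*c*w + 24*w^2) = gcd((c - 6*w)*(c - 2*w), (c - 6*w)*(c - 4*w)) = -c + 6*w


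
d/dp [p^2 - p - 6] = 2*p - 1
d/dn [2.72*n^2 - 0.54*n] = 5.44*n - 0.54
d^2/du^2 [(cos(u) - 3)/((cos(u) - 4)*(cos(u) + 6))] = (14*(1 - cos(u)^2)^2 - cos(u)^5 - 124*cos(u)^3 + 262*cos(u)^2 - 324*cos(u) - 86)/((cos(u) - 4)^3*(cos(u) + 6)^3)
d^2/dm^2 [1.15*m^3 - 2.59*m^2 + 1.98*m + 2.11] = 6.9*m - 5.18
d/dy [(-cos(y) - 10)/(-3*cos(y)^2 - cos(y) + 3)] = (-3*sin(y)^2 + 60*cos(y) + 16)*sin(y)/(-3*sin(y)^2 + cos(y))^2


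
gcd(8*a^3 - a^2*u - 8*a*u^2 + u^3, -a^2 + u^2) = -a^2 + u^2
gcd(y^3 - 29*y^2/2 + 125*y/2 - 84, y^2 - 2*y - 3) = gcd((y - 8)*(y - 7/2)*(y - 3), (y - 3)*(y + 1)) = y - 3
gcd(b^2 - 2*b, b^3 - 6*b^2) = b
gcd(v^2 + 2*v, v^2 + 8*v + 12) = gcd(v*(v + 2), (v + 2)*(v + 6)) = v + 2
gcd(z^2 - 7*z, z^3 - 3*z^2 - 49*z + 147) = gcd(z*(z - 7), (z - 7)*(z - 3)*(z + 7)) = z - 7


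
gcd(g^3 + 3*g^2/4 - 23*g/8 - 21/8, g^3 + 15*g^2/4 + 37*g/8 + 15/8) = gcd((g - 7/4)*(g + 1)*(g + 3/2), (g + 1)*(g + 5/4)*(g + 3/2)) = g^2 + 5*g/2 + 3/2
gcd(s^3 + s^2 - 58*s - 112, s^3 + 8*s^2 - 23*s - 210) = s + 7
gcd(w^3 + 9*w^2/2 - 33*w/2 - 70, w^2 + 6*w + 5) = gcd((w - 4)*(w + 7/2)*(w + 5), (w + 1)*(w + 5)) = w + 5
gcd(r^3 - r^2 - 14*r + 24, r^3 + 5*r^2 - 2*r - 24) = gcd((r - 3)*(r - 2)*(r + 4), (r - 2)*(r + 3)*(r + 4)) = r^2 + 2*r - 8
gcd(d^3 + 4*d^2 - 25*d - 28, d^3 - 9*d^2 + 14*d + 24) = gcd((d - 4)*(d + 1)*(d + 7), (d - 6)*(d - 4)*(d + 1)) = d^2 - 3*d - 4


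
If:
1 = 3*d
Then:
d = 1/3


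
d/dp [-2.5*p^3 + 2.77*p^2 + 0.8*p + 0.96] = -7.5*p^2 + 5.54*p + 0.8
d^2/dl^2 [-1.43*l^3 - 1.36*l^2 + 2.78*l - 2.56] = -8.58*l - 2.72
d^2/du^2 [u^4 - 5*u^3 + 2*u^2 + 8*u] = 12*u^2 - 30*u + 4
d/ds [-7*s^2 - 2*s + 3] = -14*s - 2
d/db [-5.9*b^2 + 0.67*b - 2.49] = 0.67 - 11.8*b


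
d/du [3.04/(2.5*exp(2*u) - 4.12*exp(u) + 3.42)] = (12.5248 - 15.2*exp(u))*exp(u)/(2.5*exp(2*u) - 4.12*exp(u) + 3.42)^2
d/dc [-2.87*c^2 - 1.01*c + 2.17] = -5.74*c - 1.01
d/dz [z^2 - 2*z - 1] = 2*z - 2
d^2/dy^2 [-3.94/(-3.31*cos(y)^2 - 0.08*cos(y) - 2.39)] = (-172.668136*(1 - cos(y)^2)^2 - 3.129936*cos(y)^3 + 38.3165*cos(y)^2 + 7.0132*cos(y) + 110.380676)/(3.31*cos(y)^2 + 0.08*cos(y) + 2.39)^3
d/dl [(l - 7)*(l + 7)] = 2*l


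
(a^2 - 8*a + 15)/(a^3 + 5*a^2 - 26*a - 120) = (a - 3)/(a^2 + 10*a + 24)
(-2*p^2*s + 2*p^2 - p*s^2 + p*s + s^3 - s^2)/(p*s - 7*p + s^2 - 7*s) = (-2*p*s + 2*p + s^2 - s)/(s - 7)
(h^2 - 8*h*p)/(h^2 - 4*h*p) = (h - 8*p)/(h - 4*p)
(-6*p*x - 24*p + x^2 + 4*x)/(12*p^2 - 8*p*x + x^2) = (x + 4)/(-2*p + x)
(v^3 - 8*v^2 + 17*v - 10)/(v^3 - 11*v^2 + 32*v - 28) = (v^2 - 6*v + 5)/(v^2 - 9*v + 14)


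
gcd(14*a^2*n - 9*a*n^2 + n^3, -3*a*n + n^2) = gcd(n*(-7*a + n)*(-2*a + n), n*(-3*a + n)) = n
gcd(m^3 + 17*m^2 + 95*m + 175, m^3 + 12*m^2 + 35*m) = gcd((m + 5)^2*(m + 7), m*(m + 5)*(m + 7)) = m^2 + 12*m + 35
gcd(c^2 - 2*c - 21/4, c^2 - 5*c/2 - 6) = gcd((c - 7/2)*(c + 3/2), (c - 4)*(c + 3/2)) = c + 3/2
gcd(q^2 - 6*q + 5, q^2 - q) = q - 1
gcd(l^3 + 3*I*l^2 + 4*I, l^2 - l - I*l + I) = l - I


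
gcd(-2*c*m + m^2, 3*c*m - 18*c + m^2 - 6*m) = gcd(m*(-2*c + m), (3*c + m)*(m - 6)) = 1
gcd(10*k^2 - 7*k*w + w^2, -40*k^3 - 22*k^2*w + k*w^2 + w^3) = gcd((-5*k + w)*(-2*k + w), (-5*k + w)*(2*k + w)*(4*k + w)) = -5*k + w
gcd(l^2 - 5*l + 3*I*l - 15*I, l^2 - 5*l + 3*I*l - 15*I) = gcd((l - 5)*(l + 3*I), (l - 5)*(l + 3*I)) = l^2 + l*(-5 + 3*I) - 15*I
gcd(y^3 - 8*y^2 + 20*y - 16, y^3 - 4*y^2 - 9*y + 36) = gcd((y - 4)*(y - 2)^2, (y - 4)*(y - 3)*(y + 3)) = y - 4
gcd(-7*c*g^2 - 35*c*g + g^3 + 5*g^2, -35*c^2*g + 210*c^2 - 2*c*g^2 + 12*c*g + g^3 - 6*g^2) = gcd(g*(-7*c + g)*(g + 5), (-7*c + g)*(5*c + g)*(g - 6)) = 7*c - g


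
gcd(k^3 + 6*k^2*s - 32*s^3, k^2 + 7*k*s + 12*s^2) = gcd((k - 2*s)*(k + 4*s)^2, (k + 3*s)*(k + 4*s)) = k + 4*s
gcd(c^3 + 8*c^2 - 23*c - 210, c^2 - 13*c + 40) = c - 5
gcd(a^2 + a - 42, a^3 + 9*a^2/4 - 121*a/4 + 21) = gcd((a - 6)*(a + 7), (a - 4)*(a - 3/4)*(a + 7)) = a + 7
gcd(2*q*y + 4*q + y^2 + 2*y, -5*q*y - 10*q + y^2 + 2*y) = y + 2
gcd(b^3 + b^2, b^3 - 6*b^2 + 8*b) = b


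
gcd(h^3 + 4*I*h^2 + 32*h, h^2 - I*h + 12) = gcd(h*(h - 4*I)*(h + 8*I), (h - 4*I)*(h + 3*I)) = h - 4*I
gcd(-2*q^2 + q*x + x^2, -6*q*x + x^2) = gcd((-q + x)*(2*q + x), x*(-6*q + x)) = 1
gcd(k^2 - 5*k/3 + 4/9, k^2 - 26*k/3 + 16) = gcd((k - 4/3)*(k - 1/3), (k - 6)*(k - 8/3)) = 1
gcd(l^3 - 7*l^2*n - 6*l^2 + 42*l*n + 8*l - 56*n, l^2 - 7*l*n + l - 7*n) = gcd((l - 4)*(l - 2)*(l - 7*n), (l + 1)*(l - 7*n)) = l - 7*n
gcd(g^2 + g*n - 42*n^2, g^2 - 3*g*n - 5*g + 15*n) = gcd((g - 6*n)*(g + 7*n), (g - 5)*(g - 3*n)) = 1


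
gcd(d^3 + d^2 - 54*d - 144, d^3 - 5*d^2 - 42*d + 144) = d^2 - 2*d - 48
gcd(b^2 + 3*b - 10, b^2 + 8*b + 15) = b + 5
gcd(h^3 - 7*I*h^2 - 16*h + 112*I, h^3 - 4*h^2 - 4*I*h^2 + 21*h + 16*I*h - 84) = h^2 + h*(-4 - 7*I) + 28*I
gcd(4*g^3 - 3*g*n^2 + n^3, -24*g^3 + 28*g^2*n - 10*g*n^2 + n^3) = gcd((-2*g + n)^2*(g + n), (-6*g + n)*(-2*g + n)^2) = 4*g^2 - 4*g*n + n^2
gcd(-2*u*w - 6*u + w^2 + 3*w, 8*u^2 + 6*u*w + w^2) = 1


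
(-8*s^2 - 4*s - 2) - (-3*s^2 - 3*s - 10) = -5*s^2 - s + 8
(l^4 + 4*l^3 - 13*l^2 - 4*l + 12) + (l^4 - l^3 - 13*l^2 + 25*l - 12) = 2*l^4 + 3*l^3 - 26*l^2 + 21*l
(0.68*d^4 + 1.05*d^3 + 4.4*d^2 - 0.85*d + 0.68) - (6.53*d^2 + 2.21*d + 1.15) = 0.68*d^4 + 1.05*d^3 - 2.13*d^2 - 3.06*d - 0.47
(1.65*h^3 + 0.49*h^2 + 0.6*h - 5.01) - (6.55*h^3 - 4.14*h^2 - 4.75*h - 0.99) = -4.9*h^3 + 4.63*h^2 + 5.35*h - 4.02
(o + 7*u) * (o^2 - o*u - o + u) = o^3 + 6*o^2*u - o^2 - 7*o*u^2 - 6*o*u + 7*u^2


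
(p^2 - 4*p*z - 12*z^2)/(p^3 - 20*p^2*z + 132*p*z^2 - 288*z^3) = (p + 2*z)/(p^2 - 14*p*z + 48*z^2)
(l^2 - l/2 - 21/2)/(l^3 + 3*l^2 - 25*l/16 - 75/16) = 8*(2*l - 7)/(16*l^2 - 25)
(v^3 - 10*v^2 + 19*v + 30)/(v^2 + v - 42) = (v^2 - 4*v - 5)/(v + 7)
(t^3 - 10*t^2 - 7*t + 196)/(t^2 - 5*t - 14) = (t^2 - 3*t - 28)/(t + 2)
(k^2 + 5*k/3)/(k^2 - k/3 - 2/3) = k*(3*k + 5)/(3*k^2 - k - 2)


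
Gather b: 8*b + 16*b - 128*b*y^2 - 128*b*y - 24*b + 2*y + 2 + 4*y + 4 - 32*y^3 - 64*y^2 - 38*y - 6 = b*(-128*y^2 - 128*y) - 32*y^3 - 64*y^2 - 32*y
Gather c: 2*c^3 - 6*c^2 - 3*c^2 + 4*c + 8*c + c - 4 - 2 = 2*c^3 - 9*c^2 + 13*c - 6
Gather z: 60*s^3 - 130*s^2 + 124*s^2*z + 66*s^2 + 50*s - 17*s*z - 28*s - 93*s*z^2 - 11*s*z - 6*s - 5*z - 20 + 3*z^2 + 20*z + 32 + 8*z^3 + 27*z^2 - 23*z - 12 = 60*s^3 - 64*s^2 + 16*s + 8*z^3 + z^2*(30 - 93*s) + z*(124*s^2 - 28*s - 8)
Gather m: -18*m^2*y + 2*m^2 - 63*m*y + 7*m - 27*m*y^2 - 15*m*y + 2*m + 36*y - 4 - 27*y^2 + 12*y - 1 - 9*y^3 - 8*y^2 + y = m^2*(2 - 18*y) + m*(-27*y^2 - 78*y + 9) - 9*y^3 - 35*y^2 + 49*y - 5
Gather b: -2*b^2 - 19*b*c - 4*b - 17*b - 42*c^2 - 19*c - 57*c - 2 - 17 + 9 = -2*b^2 + b*(-19*c - 21) - 42*c^2 - 76*c - 10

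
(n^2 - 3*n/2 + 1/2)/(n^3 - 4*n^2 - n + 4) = (n - 1/2)/(n^2 - 3*n - 4)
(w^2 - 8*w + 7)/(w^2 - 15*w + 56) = (w - 1)/(w - 8)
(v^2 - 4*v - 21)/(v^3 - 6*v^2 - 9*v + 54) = (v - 7)/(v^2 - 9*v + 18)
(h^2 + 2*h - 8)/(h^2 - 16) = (h - 2)/(h - 4)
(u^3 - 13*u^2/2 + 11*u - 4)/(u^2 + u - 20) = (u^2 - 5*u/2 + 1)/(u + 5)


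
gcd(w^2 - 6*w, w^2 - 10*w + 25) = 1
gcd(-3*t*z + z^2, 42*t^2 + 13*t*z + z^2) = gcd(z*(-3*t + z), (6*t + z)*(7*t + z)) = 1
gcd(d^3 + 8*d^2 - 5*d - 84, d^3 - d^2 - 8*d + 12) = 1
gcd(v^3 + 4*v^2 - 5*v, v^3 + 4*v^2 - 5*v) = v^3 + 4*v^2 - 5*v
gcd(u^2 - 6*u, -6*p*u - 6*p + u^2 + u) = 1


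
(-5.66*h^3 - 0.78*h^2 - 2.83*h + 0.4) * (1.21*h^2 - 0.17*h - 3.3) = -6.8486*h^5 + 0.0184000000000001*h^4 + 15.3863*h^3 + 3.5391*h^2 + 9.271*h - 1.32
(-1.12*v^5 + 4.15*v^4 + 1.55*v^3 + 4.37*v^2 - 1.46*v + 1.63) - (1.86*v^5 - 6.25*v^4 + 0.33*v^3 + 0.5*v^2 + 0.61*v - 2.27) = -2.98*v^5 + 10.4*v^4 + 1.22*v^3 + 3.87*v^2 - 2.07*v + 3.9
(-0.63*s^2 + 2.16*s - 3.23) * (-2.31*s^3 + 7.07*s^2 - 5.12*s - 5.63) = 1.4553*s^5 - 9.4437*s^4 + 25.9581*s^3 - 30.3484*s^2 + 4.3768*s + 18.1849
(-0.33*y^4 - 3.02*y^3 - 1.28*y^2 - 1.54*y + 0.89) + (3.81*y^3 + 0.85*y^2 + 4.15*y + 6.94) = -0.33*y^4 + 0.79*y^3 - 0.43*y^2 + 2.61*y + 7.83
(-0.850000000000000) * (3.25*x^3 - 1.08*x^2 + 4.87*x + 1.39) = -2.7625*x^3 + 0.918*x^2 - 4.1395*x - 1.1815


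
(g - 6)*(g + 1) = g^2 - 5*g - 6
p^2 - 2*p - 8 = (p - 4)*(p + 2)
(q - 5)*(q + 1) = q^2 - 4*q - 5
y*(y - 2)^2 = y^3 - 4*y^2 + 4*y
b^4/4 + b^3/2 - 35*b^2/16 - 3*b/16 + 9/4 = (b/4 + 1/4)*(b - 3/2)^2*(b + 4)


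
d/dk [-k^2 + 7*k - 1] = 7 - 2*k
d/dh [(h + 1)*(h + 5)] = 2*h + 6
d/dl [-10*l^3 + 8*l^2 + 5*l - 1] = -30*l^2 + 16*l + 5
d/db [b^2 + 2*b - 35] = 2*b + 2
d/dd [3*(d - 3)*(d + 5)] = 6*d + 6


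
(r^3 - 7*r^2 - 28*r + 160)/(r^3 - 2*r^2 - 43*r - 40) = (r - 4)/(r + 1)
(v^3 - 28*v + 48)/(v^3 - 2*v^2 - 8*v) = (v^2 + 4*v - 12)/(v*(v + 2))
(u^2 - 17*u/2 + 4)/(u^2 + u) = (u^2 - 17*u/2 + 4)/(u*(u + 1))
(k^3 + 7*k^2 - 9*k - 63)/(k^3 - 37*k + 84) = (k + 3)/(k - 4)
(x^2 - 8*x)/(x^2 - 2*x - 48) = x/(x + 6)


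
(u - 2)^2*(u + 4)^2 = u^4 + 4*u^3 - 12*u^2 - 32*u + 64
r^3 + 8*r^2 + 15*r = r*(r + 3)*(r + 5)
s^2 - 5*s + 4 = (s - 4)*(s - 1)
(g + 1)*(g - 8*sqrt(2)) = g^2 - 8*sqrt(2)*g + g - 8*sqrt(2)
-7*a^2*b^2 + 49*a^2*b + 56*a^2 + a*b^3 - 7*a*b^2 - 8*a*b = (-7*a + b)*(b - 8)*(a*b + a)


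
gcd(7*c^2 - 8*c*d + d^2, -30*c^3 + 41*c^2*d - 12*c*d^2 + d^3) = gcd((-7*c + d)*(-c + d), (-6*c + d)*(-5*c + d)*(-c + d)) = c - d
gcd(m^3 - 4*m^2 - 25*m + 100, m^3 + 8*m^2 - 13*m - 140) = m^2 + m - 20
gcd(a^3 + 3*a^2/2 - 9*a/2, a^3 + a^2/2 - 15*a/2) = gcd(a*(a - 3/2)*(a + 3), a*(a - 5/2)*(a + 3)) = a^2 + 3*a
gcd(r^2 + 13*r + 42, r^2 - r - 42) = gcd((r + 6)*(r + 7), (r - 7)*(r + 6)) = r + 6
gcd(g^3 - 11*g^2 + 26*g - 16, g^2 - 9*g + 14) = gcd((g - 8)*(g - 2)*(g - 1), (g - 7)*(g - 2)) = g - 2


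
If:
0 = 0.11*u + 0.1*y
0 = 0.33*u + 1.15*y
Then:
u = 0.00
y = 0.00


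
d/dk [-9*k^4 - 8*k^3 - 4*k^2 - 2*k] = -36*k^3 - 24*k^2 - 8*k - 2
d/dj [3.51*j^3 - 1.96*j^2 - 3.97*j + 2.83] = 10.53*j^2 - 3.92*j - 3.97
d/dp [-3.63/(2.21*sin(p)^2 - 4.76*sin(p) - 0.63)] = (16.0446*sin(p) - 17.2788)*cos(p)/(-2.21*sin(p)^2 + 4.76*sin(p) + 0.63)^2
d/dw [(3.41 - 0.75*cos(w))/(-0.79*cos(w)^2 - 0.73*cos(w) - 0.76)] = (0.5925*cos(w)^2 - 5.3878*cos(w) - 3.0593)*sin(w)/(0.6241*cos(w)^4 + 1.1534*cos(w)^3 + 1.7337*cos(w)^2 + 1.1096*cos(w) + 0.5776)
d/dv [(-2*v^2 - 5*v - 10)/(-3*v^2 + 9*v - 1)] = (-33*v^2 - 56*v + 95)/(9*v^4 - 54*v^3 + 87*v^2 - 18*v + 1)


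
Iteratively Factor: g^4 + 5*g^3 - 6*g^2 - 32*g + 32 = (g - 1)*(g^3 + 6*g^2 - 32) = (g - 1)*(g + 4)*(g^2 + 2*g - 8) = (g - 2)*(g - 1)*(g + 4)*(g + 4)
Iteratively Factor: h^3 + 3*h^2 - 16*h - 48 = (h + 4)*(h^2 - h - 12) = (h - 4)*(h + 4)*(h + 3)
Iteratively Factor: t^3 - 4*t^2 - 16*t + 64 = (t - 4)*(t^2 - 16) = (t - 4)^2*(t + 4)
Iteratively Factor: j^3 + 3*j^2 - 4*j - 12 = (j + 3)*(j^2 - 4) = (j - 2)*(j + 3)*(j + 2)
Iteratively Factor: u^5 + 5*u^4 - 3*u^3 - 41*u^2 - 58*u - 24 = (u + 1)*(u^4 + 4*u^3 - 7*u^2 - 34*u - 24) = (u - 3)*(u + 1)*(u^3 + 7*u^2 + 14*u + 8) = (u - 3)*(u + 1)^2*(u^2 + 6*u + 8) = (u - 3)*(u + 1)^2*(u + 4)*(u + 2)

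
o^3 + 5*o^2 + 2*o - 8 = (o - 1)*(o + 2)*(o + 4)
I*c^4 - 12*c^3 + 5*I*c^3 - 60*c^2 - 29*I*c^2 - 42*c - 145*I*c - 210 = (c + 5)*(c + 6*I)*(c + 7*I)*(I*c + 1)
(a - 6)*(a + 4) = a^2 - 2*a - 24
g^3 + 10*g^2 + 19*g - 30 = (g - 1)*(g + 5)*(g + 6)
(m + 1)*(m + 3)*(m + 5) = m^3 + 9*m^2 + 23*m + 15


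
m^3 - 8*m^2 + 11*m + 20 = (m - 5)*(m - 4)*(m + 1)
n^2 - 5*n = n*(n - 5)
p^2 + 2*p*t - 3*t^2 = (p - t)*(p + 3*t)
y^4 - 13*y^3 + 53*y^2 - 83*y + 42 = (y - 7)*(y - 3)*(y - 2)*(y - 1)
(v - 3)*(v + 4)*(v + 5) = v^3 + 6*v^2 - 7*v - 60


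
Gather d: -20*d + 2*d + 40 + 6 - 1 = 45 - 18*d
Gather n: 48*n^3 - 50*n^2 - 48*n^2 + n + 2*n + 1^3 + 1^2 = 48*n^3 - 98*n^2 + 3*n + 2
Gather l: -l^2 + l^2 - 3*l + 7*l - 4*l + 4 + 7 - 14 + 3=0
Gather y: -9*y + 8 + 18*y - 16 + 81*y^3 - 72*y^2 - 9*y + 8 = 81*y^3 - 72*y^2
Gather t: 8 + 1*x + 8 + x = 2*x + 16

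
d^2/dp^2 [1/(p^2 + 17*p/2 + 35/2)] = 4*(-4*p^2 - 34*p + (4*p + 17)^2 - 70)/(2*p^2 + 17*p + 35)^3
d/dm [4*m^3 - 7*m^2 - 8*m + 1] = 12*m^2 - 14*m - 8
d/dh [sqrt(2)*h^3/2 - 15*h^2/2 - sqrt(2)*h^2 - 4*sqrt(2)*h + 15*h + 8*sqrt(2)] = 3*sqrt(2)*h^2/2 - 15*h - 2*sqrt(2)*h - 4*sqrt(2) + 15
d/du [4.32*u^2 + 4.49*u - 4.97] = 8.64*u + 4.49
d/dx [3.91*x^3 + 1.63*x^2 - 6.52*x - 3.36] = 11.73*x^2 + 3.26*x - 6.52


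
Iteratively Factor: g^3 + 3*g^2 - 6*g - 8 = (g + 1)*(g^2 + 2*g - 8) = (g + 1)*(g + 4)*(g - 2)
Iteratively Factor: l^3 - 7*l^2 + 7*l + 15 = (l - 3)*(l^2 - 4*l - 5) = (l - 5)*(l - 3)*(l + 1)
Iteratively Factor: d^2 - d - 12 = (d - 4)*(d + 3)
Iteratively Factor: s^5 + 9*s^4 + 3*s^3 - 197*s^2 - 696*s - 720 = (s + 3)*(s^4 + 6*s^3 - 15*s^2 - 152*s - 240) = (s + 3)^2*(s^3 + 3*s^2 - 24*s - 80) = (s + 3)^2*(s + 4)*(s^2 - s - 20) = (s + 3)^2*(s + 4)^2*(s - 5)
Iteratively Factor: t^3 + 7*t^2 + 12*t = (t + 4)*(t^2 + 3*t) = t*(t + 4)*(t + 3)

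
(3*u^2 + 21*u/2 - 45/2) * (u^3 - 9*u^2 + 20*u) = 3*u^5 - 33*u^4/2 - 57*u^3 + 825*u^2/2 - 450*u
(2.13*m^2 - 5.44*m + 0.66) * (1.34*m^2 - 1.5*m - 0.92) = 2.8542*m^4 - 10.4846*m^3 + 7.0848*m^2 + 4.0148*m - 0.6072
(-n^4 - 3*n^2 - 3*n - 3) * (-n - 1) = n^5 + n^4 + 3*n^3 + 6*n^2 + 6*n + 3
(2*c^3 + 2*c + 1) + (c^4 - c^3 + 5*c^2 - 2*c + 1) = c^4 + c^3 + 5*c^2 + 2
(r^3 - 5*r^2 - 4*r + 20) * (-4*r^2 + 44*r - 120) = -4*r^5 + 64*r^4 - 324*r^3 + 344*r^2 + 1360*r - 2400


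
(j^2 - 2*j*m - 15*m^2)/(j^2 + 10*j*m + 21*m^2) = (j - 5*m)/(j + 7*m)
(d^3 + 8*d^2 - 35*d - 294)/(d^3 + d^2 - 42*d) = (d + 7)/d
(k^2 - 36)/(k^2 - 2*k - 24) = (k + 6)/(k + 4)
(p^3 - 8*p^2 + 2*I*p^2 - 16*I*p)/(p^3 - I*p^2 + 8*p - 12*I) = p*(p^2 + 2*p*(-4 + I) - 16*I)/(p^3 - I*p^2 + 8*p - 12*I)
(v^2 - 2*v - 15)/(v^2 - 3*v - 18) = (v - 5)/(v - 6)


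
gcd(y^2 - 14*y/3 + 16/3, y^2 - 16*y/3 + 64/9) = y - 8/3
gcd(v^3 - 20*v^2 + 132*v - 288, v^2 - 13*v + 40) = v - 8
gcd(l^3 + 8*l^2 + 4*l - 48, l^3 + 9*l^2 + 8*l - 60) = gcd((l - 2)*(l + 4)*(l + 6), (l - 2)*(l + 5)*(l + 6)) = l^2 + 4*l - 12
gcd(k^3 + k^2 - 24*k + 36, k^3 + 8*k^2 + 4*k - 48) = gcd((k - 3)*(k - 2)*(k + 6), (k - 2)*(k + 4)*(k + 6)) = k^2 + 4*k - 12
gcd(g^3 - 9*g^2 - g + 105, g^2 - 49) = g - 7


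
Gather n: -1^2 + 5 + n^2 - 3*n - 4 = n^2 - 3*n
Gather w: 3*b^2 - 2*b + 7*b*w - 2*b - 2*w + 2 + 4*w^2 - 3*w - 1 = 3*b^2 - 4*b + 4*w^2 + w*(7*b - 5) + 1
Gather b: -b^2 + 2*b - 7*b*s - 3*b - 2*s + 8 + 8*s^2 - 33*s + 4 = -b^2 + b*(-7*s - 1) + 8*s^2 - 35*s + 12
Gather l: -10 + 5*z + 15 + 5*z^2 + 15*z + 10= 5*z^2 + 20*z + 15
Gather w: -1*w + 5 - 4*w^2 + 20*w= -4*w^2 + 19*w + 5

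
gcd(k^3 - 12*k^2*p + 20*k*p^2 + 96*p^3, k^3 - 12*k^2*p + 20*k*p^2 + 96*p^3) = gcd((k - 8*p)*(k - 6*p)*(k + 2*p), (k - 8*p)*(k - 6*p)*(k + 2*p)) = k^3 - 12*k^2*p + 20*k*p^2 + 96*p^3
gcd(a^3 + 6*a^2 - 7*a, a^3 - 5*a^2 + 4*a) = a^2 - a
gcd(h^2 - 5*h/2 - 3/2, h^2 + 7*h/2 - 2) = 1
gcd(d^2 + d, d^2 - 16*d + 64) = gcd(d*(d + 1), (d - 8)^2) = 1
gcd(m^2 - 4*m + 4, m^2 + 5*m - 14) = m - 2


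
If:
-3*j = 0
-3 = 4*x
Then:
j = 0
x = -3/4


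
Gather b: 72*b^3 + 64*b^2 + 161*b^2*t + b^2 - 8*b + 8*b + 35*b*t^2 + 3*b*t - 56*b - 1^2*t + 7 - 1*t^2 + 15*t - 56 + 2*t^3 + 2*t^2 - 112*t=72*b^3 + b^2*(161*t + 65) + b*(35*t^2 + 3*t - 56) + 2*t^3 + t^2 - 98*t - 49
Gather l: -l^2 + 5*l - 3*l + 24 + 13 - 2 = -l^2 + 2*l + 35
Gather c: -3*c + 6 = 6 - 3*c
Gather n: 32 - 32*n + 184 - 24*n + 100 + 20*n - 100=216 - 36*n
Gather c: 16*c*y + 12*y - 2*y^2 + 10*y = 16*c*y - 2*y^2 + 22*y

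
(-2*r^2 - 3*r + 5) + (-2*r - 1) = -2*r^2 - 5*r + 4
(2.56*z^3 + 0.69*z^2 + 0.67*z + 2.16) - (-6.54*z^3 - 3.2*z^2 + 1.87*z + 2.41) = 9.1*z^3 + 3.89*z^2 - 1.2*z - 0.25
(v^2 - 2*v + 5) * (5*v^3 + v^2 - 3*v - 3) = 5*v^5 - 9*v^4 + 20*v^3 + 8*v^2 - 9*v - 15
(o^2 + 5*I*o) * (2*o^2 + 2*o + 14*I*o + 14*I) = 2*o^4 + 2*o^3 + 24*I*o^3 - 70*o^2 + 24*I*o^2 - 70*o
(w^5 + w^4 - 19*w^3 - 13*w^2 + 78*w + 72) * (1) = w^5 + w^4 - 19*w^3 - 13*w^2 + 78*w + 72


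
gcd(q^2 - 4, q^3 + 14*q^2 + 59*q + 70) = q + 2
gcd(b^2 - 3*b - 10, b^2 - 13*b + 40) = b - 5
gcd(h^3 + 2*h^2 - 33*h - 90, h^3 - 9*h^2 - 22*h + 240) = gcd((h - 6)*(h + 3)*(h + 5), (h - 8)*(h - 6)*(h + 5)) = h^2 - h - 30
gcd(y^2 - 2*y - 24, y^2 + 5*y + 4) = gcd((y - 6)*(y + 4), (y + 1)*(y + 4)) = y + 4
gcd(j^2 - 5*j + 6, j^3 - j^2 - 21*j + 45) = j - 3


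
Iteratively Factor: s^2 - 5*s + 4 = (s - 1)*(s - 4)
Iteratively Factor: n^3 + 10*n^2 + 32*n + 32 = (n + 4)*(n^2 + 6*n + 8) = (n + 2)*(n + 4)*(n + 4)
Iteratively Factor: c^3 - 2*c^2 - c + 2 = (c - 1)*(c^2 - c - 2) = (c - 1)*(c + 1)*(c - 2)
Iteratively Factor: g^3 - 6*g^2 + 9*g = (g - 3)*(g^2 - 3*g) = g*(g - 3)*(g - 3)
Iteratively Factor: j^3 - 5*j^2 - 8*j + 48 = (j + 3)*(j^2 - 8*j + 16) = (j - 4)*(j + 3)*(j - 4)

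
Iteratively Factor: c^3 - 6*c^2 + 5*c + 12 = (c + 1)*(c^2 - 7*c + 12) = (c - 3)*(c + 1)*(c - 4)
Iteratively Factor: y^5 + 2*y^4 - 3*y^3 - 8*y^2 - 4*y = (y)*(y^4 + 2*y^3 - 3*y^2 - 8*y - 4) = y*(y + 2)*(y^3 - 3*y - 2) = y*(y + 1)*(y + 2)*(y^2 - y - 2) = y*(y - 2)*(y + 1)*(y + 2)*(y + 1)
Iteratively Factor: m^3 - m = (m + 1)*(m^2 - m) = (m - 1)*(m + 1)*(m)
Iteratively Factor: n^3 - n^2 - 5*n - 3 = (n - 3)*(n^2 + 2*n + 1) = (n - 3)*(n + 1)*(n + 1)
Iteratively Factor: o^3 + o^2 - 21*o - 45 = (o - 5)*(o^2 + 6*o + 9) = (o - 5)*(o + 3)*(o + 3)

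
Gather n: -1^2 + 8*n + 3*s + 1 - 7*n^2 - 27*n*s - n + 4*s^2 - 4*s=-7*n^2 + n*(7 - 27*s) + 4*s^2 - s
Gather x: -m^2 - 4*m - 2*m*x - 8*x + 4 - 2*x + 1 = -m^2 - 4*m + x*(-2*m - 10) + 5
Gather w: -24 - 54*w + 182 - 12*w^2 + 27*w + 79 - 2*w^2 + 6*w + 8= -14*w^2 - 21*w + 245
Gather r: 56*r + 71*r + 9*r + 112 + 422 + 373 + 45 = 136*r + 952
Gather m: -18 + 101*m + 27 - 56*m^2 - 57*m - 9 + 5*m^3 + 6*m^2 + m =5*m^3 - 50*m^2 + 45*m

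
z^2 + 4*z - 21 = (z - 3)*(z + 7)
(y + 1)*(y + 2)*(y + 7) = y^3 + 10*y^2 + 23*y + 14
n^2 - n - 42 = (n - 7)*(n + 6)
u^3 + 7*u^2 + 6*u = u*(u + 1)*(u + 6)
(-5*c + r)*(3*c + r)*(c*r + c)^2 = -15*c^4*r^2 - 30*c^4*r - 15*c^4 - 2*c^3*r^3 - 4*c^3*r^2 - 2*c^3*r + c^2*r^4 + 2*c^2*r^3 + c^2*r^2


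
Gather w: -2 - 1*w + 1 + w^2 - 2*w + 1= w^2 - 3*w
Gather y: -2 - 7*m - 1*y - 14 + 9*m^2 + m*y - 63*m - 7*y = 9*m^2 - 70*m + y*(m - 8) - 16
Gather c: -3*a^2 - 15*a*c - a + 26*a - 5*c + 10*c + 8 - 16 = -3*a^2 + 25*a + c*(5 - 15*a) - 8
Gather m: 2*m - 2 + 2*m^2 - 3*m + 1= 2*m^2 - m - 1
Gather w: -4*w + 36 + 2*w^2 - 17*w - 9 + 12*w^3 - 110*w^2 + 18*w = 12*w^3 - 108*w^2 - 3*w + 27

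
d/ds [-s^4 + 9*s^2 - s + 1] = -4*s^3 + 18*s - 1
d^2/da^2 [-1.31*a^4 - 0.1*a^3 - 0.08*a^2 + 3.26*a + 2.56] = -15.72*a^2 - 0.6*a - 0.16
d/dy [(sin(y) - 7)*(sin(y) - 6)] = (2*sin(y) - 13)*cos(y)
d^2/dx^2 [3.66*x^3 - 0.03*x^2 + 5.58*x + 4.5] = 21.96*x - 0.06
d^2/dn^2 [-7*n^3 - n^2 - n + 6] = -42*n - 2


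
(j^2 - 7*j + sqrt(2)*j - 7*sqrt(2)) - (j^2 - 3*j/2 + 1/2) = -11*j/2 + sqrt(2)*j - 7*sqrt(2) - 1/2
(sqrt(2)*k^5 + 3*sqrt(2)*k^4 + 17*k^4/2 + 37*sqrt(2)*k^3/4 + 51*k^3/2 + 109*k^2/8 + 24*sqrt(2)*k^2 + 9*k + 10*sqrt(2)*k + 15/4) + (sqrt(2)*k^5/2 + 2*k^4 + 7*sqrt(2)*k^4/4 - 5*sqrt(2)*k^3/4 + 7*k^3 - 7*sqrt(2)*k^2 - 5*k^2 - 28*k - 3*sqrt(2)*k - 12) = 3*sqrt(2)*k^5/2 + 19*sqrt(2)*k^4/4 + 21*k^4/2 + 8*sqrt(2)*k^3 + 65*k^3/2 + 69*k^2/8 + 17*sqrt(2)*k^2 - 19*k + 7*sqrt(2)*k - 33/4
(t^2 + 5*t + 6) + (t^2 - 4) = 2*t^2 + 5*t + 2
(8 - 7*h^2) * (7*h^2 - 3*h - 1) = -49*h^4 + 21*h^3 + 63*h^2 - 24*h - 8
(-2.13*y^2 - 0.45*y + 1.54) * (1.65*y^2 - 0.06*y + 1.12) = -3.5145*y^4 - 0.6147*y^3 + 0.1824*y^2 - 0.5964*y + 1.7248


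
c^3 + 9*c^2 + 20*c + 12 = (c + 1)*(c + 2)*(c + 6)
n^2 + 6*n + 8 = (n + 2)*(n + 4)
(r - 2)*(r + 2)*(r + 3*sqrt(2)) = r^3 + 3*sqrt(2)*r^2 - 4*r - 12*sqrt(2)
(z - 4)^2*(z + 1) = z^3 - 7*z^2 + 8*z + 16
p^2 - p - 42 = (p - 7)*(p + 6)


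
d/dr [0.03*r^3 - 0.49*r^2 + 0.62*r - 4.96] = 0.09*r^2 - 0.98*r + 0.62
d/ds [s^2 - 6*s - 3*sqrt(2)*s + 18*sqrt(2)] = 2*s - 6 - 3*sqrt(2)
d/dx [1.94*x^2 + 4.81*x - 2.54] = 3.88*x + 4.81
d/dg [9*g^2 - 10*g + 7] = 18*g - 10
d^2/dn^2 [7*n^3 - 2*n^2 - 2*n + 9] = 42*n - 4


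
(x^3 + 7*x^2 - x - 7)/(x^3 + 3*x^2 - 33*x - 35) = (x - 1)/(x - 5)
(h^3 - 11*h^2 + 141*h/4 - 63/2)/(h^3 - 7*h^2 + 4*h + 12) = (h^2 - 5*h + 21/4)/(h^2 - h - 2)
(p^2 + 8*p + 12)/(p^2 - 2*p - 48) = (p + 2)/(p - 8)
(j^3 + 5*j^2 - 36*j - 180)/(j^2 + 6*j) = j - 1 - 30/j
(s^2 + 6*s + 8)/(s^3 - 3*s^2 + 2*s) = (s^2 + 6*s + 8)/(s*(s^2 - 3*s + 2))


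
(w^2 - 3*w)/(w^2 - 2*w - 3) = w/(w + 1)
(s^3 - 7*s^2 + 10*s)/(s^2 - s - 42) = s*(-s^2 + 7*s - 10)/(-s^2 + s + 42)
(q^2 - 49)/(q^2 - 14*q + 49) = (q + 7)/(q - 7)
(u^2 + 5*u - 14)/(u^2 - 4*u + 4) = (u + 7)/(u - 2)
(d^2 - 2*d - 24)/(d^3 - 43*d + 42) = (d + 4)/(d^2 + 6*d - 7)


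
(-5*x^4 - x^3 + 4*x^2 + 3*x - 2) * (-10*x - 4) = 50*x^5 + 30*x^4 - 36*x^3 - 46*x^2 + 8*x + 8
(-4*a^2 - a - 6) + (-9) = -4*a^2 - a - 15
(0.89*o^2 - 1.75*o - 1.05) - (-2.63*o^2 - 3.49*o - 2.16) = 3.52*o^2 + 1.74*o + 1.11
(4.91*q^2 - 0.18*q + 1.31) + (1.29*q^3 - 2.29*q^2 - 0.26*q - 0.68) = 1.29*q^3 + 2.62*q^2 - 0.44*q + 0.63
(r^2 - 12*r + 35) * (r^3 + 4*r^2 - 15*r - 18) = r^5 - 8*r^4 - 28*r^3 + 302*r^2 - 309*r - 630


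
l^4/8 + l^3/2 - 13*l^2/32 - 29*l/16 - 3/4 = (l/4 + 1)*(l/2 + 1/4)*(l - 2)*(l + 3/2)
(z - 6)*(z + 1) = z^2 - 5*z - 6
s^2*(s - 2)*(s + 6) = s^4 + 4*s^3 - 12*s^2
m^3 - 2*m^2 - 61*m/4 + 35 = (m - 7/2)*(m - 5/2)*(m + 4)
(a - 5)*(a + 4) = a^2 - a - 20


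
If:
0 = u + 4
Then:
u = -4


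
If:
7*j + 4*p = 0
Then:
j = -4*p/7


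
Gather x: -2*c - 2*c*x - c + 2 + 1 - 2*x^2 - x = -3*c - 2*x^2 + x*(-2*c - 1) + 3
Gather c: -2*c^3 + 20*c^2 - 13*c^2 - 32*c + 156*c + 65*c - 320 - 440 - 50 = -2*c^3 + 7*c^2 + 189*c - 810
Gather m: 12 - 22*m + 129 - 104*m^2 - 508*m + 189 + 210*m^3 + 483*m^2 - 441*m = 210*m^3 + 379*m^2 - 971*m + 330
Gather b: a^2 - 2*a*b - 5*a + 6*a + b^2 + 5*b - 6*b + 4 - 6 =a^2 + a + b^2 + b*(-2*a - 1) - 2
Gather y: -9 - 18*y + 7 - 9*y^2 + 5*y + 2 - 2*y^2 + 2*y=-11*y^2 - 11*y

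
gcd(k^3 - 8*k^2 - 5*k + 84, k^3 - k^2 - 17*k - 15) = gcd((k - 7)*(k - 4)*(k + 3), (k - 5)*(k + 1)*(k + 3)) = k + 3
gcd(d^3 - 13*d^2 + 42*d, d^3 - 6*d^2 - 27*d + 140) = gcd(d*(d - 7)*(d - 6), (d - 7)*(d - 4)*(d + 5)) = d - 7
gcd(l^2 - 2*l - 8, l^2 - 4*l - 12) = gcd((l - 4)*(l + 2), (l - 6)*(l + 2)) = l + 2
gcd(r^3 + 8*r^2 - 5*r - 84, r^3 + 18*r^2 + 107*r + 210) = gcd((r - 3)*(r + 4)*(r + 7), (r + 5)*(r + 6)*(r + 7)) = r + 7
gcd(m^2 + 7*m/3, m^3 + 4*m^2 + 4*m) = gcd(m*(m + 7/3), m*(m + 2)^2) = m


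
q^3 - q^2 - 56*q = q*(q - 8)*(q + 7)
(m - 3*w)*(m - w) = m^2 - 4*m*w + 3*w^2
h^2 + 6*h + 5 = (h + 1)*(h + 5)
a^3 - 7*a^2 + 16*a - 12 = (a - 3)*(a - 2)^2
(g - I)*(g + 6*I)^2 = g^3 + 11*I*g^2 - 24*g + 36*I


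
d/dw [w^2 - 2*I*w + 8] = 2*w - 2*I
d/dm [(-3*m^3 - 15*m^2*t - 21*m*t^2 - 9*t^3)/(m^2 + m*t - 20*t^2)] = 3*(-m^4 - 2*m^3*t + 62*m^2*t^2 + 206*m*t^3 + 143*t^4)/(m^4 + 2*m^3*t - 39*m^2*t^2 - 40*m*t^3 + 400*t^4)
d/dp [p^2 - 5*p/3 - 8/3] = 2*p - 5/3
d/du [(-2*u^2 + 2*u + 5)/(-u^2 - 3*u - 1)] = (8*u^2 + 14*u + 13)/(u^4 + 6*u^3 + 11*u^2 + 6*u + 1)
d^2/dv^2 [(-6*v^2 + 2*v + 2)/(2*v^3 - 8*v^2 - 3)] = 4*(-12*v^6 + 12*v^5 - 24*v^4 - 190*v^3 + 444*v^2 - 54*v - 51)/(8*v^9 - 96*v^8 + 384*v^7 - 548*v^6 + 288*v^5 - 576*v^4 + 54*v^3 - 216*v^2 - 27)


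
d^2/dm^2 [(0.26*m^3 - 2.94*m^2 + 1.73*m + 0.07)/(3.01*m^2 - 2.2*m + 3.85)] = (3.5527136788005e-15*m^5 + 5.6843418860808e-14*m^4 - 11.0986340000001*m^3 + 195.013182*m^2 - 99.94677*m - 58.79489)/(27.270901*m^6 - 59.79666*m^5 + 148.349355*m^4 - 163.6162*m^3 + 189.749175*m^2 - 97.8285*m + 57.066625)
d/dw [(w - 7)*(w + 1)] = 2*w - 6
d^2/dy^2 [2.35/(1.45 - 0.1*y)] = -0.047/(0.1*y - 1.45)^3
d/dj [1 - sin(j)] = -cos(j)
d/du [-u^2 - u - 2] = -2*u - 1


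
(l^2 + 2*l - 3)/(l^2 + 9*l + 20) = (l^2 + 2*l - 3)/(l^2 + 9*l + 20)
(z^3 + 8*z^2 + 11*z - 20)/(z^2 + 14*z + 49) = (z^3 + 8*z^2 + 11*z - 20)/(z^2 + 14*z + 49)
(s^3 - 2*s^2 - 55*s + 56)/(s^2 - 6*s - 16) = (s^2 + 6*s - 7)/(s + 2)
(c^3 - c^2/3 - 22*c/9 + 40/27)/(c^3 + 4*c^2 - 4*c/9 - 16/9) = (9*c^2 + 3*c - 20)/(3*(3*c^2 + 14*c + 8))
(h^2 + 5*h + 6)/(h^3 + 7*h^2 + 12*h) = (h + 2)/(h*(h + 4))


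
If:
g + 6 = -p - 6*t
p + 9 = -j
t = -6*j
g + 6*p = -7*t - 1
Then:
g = -1817/11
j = -50/11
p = -49/11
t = 300/11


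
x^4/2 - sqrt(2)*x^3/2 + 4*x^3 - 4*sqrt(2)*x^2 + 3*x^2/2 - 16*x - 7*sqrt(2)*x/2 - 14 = (x/2 + 1/2)*(x + 7)*(x - 2*sqrt(2))*(x + sqrt(2))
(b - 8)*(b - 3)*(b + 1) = b^3 - 10*b^2 + 13*b + 24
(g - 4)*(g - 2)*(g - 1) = g^3 - 7*g^2 + 14*g - 8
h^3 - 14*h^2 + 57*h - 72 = (h - 8)*(h - 3)^2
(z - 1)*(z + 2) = z^2 + z - 2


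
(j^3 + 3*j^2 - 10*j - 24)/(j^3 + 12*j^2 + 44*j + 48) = (j - 3)/(j + 6)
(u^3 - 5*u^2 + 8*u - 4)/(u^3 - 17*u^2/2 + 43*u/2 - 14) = 2*(u^2 - 4*u + 4)/(2*u^2 - 15*u + 28)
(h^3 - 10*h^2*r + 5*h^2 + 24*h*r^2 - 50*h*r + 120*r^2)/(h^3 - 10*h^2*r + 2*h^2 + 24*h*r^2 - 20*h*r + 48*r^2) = (h + 5)/(h + 2)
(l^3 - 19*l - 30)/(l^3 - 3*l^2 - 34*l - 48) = (l - 5)/(l - 8)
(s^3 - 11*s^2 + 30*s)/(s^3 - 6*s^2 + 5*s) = (s - 6)/(s - 1)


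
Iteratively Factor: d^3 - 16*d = (d - 4)*(d^2 + 4*d) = (d - 4)*(d + 4)*(d)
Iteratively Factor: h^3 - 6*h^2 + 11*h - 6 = (h - 1)*(h^2 - 5*h + 6) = (h - 2)*(h - 1)*(h - 3)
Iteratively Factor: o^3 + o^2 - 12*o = (o)*(o^2 + o - 12) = o*(o - 3)*(o + 4)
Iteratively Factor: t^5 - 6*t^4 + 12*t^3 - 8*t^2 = (t - 2)*(t^4 - 4*t^3 + 4*t^2) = t*(t - 2)*(t^3 - 4*t^2 + 4*t) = t*(t - 2)^2*(t^2 - 2*t) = t*(t - 2)^3*(t)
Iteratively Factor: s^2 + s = (s)*(s + 1)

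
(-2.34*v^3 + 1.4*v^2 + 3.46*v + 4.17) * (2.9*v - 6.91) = -6.786*v^4 + 20.2294*v^3 + 0.359999999999999*v^2 - 11.8156*v - 28.8147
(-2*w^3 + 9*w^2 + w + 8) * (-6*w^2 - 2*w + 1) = 12*w^5 - 50*w^4 - 26*w^3 - 41*w^2 - 15*w + 8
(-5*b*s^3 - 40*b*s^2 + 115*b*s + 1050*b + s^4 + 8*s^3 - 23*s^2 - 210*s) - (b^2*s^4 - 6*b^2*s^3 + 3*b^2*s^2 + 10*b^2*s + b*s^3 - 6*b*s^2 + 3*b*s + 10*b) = -b^2*s^4 + 6*b^2*s^3 - 3*b^2*s^2 - 10*b^2*s - 6*b*s^3 - 34*b*s^2 + 112*b*s + 1040*b + s^4 + 8*s^3 - 23*s^2 - 210*s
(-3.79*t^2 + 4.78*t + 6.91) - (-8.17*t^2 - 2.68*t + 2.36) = 4.38*t^2 + 7.46*t + 4.55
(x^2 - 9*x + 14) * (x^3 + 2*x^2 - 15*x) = x^5 - 7*x^4 - 19*x^3 + 163*x^2 - 210*x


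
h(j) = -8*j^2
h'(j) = -16*j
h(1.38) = -15.24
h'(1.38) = -22.08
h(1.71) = -23.39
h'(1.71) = -27.36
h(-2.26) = -40.86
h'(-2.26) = 36.16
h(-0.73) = -4.26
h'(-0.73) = 11.68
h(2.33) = -43.43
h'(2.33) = -37.28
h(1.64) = -21.52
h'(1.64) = -26.24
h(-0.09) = -0.06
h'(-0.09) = 1.44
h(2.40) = -46.08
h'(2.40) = -38.40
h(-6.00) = -288.00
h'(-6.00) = 96.00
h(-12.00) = -1152.00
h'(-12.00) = 192.00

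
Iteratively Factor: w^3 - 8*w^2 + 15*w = (w)*(w^2 - 8*w + 15) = w*(w - 5)*(w - 3)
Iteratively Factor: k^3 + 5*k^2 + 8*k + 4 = (k + 1)*(k^2 + 4*k + 4) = (k + 1)*(k + 2)*(k + 2)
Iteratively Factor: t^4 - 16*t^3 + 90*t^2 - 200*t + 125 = (t - 5)*(t^3 - 11*t^2 + 35*t - 25) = (t - 5)^2*(t^2 - 6*t + 5) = (t - 5)^2*(t - 1)*(t - 5)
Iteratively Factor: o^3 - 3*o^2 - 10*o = (o + 2)*(o^2 - 5*o) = o*(o + 2)*(o - 5)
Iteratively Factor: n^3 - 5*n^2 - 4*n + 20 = (n - 2)*(n^2 - 3*n - 10) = (n - 5)*(n - 2)*(n + 2)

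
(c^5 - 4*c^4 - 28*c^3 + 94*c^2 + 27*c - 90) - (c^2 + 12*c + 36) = c^5 - 4*c^4 - 28*c^3 + 93*c^2 + 15*c - 126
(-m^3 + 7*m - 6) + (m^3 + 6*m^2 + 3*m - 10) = 6*m^2 + 10*m - 16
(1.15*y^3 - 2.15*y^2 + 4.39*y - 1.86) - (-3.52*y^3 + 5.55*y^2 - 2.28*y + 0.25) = 4.67*y^3 - 7.7*y^2 + 6.67*y - 2.11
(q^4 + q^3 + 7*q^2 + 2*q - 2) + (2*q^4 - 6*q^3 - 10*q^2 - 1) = 3*q^4 - 5*q^3 - 3*q^2 + 2*q - 3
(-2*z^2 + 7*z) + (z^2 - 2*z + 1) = -z^2 + 5*z + 1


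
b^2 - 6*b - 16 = (b - 8)*(b + 2)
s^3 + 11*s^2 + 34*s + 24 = (s + 1)*(s + 4)*(s + 6)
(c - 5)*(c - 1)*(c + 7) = c^3 + c^2 - 37*c + 35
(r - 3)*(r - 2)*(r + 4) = r^3 - r^2 - 14*r + 24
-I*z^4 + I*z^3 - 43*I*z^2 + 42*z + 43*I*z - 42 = (z - 1)*(z - 7*I)*(z + 6*I)*(-I*z + 1)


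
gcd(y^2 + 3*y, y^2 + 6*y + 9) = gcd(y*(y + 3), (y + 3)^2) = y + 3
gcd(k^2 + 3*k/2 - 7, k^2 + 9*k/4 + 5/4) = 1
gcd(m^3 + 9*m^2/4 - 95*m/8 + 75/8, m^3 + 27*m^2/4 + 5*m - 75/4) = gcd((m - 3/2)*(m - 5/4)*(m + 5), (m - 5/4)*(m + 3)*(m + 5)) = m^2 + 15*m/4 - 25/4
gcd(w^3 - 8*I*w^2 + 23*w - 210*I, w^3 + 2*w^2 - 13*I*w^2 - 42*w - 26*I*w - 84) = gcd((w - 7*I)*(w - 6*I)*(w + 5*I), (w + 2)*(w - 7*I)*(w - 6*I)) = w^2 - 13*I*w - 42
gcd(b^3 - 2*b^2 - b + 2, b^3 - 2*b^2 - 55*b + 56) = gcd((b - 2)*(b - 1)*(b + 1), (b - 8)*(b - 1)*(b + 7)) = b - 1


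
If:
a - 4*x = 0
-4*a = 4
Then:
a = -1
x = -1/4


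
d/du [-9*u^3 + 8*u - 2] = 8 - 27*u^2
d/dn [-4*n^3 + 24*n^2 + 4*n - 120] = -12*n^2 + 48*n + 4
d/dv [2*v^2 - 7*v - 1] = 4*v - 7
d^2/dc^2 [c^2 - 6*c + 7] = 2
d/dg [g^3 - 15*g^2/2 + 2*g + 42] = 3*g^2 - 15*g + 2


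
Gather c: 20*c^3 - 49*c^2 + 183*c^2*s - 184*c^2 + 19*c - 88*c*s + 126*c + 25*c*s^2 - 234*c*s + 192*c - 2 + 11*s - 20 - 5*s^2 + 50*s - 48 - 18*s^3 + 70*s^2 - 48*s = 20*c^3 + c^2*(183*s - 233) + c*(25*s^2 - 322*s + 337) - 18*s^3 + 65*s^2 + 13*s - 70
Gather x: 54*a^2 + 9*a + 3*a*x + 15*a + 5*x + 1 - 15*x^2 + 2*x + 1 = 54*a^2 + 24*a - 15*x^2 + x*(3*a + 7) + 2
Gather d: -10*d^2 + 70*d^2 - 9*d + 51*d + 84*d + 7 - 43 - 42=60*d^2 + 126*d - 78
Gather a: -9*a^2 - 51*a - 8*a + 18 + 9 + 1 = -9*a^2 - 59*a + 28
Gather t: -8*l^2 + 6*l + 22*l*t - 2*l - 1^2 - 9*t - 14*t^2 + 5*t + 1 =-8*l^2 + 4*l - 14*t^2 + t*(22*l - 4)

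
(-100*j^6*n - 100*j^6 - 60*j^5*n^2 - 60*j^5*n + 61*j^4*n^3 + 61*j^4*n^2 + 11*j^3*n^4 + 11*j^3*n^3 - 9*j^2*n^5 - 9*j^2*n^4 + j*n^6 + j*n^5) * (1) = -100*j^6*n - 100*j^6 - 60*j^5*n^2 - 60*j^5*n + 61*j^4*n^3 + 61*j^4*n^2 + 11*j^3*n^4 + 11*j^3*n^3 - 9*j^2*n^5 - 9*j^2*n^4 + j*n^6 + j*n^5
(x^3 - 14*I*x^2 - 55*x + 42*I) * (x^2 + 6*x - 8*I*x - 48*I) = x^5 + 6*x^4 - 22*I*x^4 - 167*x^3 - 132*I*x^3 - 1002*x^2 + 482*I*x^2 + 336*x + 2892*I*x + 2016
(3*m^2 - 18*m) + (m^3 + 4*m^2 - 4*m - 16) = m^3 + 7*m^2 - 22*m - 16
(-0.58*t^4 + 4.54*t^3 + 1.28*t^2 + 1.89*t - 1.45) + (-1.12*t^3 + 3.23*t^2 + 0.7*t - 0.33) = -0.58*t^4 + 3.42*t^3 + 4.51*t^2 + 2.59*t - 1.78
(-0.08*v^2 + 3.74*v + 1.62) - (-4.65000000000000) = -0.08*v^2 + 3.74*v + 6.27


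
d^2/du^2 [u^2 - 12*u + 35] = 2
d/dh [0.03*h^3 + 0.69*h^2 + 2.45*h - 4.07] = 0.09*h^2 + 1.38*h + 2.45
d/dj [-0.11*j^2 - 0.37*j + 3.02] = -0.22*j - 0.37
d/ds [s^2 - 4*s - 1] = 2*s - 4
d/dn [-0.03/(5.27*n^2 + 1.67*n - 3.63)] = (0.3162*n + 0.0501)/(5.27*n^2 + 1.67*n - 3.63)^2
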